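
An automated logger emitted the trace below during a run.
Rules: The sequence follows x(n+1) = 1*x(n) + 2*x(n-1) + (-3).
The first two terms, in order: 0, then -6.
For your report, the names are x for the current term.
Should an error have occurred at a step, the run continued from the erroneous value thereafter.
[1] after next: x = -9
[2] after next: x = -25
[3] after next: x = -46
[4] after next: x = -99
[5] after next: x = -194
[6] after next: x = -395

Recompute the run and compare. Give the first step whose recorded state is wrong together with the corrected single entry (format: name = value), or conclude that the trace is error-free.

1. x = 1*(-6) + (2)*(0) + (-3) = -9 (matches)
2. x = 1*(-9) + (2)*(-6) + (-3) = -24 (first mismatch against the trace)
Step 2 is the first one off; corrected, x = -24.

step 2, x = -24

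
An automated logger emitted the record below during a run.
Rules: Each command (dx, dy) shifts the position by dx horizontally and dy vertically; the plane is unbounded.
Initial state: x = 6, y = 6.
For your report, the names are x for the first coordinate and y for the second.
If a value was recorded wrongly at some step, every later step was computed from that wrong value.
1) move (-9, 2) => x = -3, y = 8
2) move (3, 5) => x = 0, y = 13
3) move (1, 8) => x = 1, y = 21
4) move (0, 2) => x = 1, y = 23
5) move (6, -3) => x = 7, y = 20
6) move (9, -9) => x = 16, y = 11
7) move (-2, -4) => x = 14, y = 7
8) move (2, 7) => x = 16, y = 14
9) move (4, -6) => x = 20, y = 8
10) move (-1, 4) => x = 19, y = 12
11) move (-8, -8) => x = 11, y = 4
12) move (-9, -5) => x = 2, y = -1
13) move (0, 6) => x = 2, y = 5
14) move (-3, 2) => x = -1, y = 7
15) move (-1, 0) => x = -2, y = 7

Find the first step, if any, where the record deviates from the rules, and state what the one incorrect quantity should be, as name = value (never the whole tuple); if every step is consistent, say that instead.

Recomputing the run from the initial state:
step 1: x = -3, y = 8
step 2: x = 0, y = 13
step 3: x = 1, y = 21
step 4: x = 1, y = 23
step 5: x = 7, y = 20
step 6: x = 16, y = 11
step 7: x = 14, y = 7
step 8: x = 16, y = 14
step 9: x = 20, y = 8
step 10: x = 19, y = 12
step 11: x = 11, y = 4
step 12: x = 2, y = -1
step 13: x = 2, y = 5
step 14: x = -1, y = 7
step 15: x = -2, y = 7
This matches the record at every step.

no error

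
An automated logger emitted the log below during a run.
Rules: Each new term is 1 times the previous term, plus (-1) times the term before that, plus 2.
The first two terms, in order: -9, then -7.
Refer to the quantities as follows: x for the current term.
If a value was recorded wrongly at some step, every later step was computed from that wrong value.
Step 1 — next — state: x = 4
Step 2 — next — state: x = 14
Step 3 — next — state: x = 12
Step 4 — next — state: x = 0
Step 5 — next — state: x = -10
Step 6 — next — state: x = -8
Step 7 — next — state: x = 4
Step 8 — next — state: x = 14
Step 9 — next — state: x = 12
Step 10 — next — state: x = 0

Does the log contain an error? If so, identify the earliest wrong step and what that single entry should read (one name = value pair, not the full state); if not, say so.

step 2, x = 13

1. x = 1*(-7) + (-1)*(-9) + (2) = 4 (consistent with the log)
2. x = 1*(4) + (-1)*(-7) + (2) = 13 (first mismatch against the log)
First deviation found at step 2; the corrected entry is x = 13.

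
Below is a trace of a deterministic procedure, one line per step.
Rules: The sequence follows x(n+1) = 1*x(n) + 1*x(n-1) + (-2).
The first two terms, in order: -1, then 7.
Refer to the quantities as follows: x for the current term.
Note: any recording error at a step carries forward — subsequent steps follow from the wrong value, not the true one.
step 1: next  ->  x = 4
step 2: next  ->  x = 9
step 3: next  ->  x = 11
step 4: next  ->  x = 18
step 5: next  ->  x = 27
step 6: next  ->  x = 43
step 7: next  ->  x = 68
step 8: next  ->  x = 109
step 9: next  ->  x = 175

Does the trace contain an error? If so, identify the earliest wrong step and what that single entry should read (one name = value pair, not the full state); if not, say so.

no error

1. x = 1*(7) + (1)*(-1) + (-2) = 4 (agrees with the trace)
2. x = 1*(4) + (1)*(7) + (-2) = 9 (confirmed correct)
3. x = 1*(9) + (1)*(4) + (-2) = 11 (confirmed correct)
4. x = 1*(11) + (1)*(9) + (-2) = 18 (same as recorded)
5. x = 1*(18) + (1)*(11) + (-2) = 27 (no discrepancy)
6. x = 1*(27) + (1)*(18) + (-2) = 43 (in agreement)
7. x = 1*(43) + (1)*(27) + (-2) = 68 (consistent with the trace)
8. x = 1*(68) + (1)*(43) + (-2) = 109 (same as recorded)
9. x = 1*(109) + (1)*(68) + (-2) = 175 (exactly as logged)
The recomputation confirms every line.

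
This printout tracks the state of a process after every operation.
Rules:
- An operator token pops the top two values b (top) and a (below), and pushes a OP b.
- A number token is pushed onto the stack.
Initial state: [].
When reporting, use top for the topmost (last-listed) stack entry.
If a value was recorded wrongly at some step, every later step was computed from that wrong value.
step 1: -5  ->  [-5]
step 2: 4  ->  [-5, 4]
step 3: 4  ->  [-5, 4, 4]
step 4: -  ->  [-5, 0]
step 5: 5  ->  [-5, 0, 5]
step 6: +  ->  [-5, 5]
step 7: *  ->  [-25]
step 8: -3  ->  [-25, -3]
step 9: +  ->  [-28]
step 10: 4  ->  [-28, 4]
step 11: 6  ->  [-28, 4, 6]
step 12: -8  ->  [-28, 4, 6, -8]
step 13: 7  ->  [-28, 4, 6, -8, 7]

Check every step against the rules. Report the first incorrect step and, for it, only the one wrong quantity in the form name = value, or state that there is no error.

Step 1: push -5: top = -5 — agrees with the printout.
Step 2: push 4: top = 4 — in agreement.
Step 3: push 4: top = 4 — same as recorded.
Step 4: 4 - 4 = 0 — agrees with the printout.
Step 5: push 5: top = 5 — same as recorded.
Step 6: 0 + 5 = 5 — confirmed correct.
Step 7: -5 * 5 = -25 — matches.
Step 8: push -3: top = -3 — agrees with the printout.
Step 9: -25 + -3 = -28 — exactly as logged.
Step 10: push 4: top = 4 — checks out.
Step 11: push 6: top = 6 — confirmed correct.
Step 12: push -8: top = -8 — checks out.
Step 13: push 7: top = 7 — verified.
All steps check out; nothing to correct.

no error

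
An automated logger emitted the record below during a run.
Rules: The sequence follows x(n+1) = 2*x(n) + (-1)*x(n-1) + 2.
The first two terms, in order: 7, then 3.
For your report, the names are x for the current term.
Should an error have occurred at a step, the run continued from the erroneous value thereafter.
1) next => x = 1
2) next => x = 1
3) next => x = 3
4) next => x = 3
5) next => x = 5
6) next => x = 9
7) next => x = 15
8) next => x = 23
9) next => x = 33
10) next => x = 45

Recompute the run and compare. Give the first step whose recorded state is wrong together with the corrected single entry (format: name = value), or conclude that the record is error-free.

step 4, x = 7

1. x = 2*(3) + (-1)*(7) + (2) = 1 (in agreement)
2. x = 2*(1) + (-1)*(3) + (2) = 1 (consistent with the record)
3. x = 2*(1) + (-1)*(1) + (2) = 3 (agrees with the record)
4. x = 2*(3) + (-1)*(1) + (2) = 7 (first mismatch against the record)
So the first discrepancy is step 4, where the right value is x = 7.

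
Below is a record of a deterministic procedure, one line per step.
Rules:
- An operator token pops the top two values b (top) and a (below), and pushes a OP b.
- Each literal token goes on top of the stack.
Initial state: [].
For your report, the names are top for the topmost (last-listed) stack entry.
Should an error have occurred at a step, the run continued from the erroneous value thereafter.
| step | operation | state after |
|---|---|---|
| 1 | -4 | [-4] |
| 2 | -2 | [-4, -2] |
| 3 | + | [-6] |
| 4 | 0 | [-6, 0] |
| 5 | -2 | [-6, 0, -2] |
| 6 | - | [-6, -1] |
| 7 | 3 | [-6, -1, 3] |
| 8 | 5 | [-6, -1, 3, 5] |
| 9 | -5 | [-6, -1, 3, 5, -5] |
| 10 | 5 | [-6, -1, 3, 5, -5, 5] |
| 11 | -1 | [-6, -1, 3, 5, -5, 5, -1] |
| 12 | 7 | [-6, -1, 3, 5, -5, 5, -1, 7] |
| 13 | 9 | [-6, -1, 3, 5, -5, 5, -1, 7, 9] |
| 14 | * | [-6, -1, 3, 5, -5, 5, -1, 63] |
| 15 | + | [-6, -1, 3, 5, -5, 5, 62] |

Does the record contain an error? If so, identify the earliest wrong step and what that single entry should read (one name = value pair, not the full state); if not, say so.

step 6, top = 2

Recomputing the run from the initial state:
step 1: [-4]
step 2: [-4, -2]
step 3: [-6]
step 4: [-6, 0]
step 5: [-6, 0, -2]
step 6: [-6, 2]
step 7: [-6, 2, 3]
step 8: [-6, 2, 3, 5]
step 9: [-6, 2, 3, 5, -5]
step 10: [-6, 2, 3, 5, -5, 5]
step 11: [-6, 2, 3, 5, -5, 5, -1]
step 12: [-6, 2, 3, 5, -5, 5, -1, 7]
step 13: [-6, 2, 3, 5, -5, 5, -1, 7, 9]
step 14: [-6, 2, 3, 5, -5, 5, -1, 63]
step 15: [-6, 2, 3, 5, -5, 5, 62]
The first disagreement with the record is at step 6, where the value should be top = 2.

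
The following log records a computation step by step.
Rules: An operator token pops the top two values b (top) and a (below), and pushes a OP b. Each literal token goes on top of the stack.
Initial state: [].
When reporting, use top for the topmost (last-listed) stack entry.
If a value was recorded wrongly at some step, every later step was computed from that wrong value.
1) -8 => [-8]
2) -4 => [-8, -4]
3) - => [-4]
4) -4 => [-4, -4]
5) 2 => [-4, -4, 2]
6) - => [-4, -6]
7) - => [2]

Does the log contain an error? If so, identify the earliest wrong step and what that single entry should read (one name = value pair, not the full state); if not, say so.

step 1: push -8: top = -8 -> same as recorded
step 2: push -4: top = -4 -> verified
step 3: -8 - -4 = -4 -> in agreement
step 4: push -4: top = -4 -> confirmed correct
step 5: push 2: top = 2 -> exactly as logged
step 6: -4 - 2 = -6 -> consistent with the log
step 7: -4 - -6 = 2 -> no discrepancy
Each recorded entry agrees with the recomputation.

no error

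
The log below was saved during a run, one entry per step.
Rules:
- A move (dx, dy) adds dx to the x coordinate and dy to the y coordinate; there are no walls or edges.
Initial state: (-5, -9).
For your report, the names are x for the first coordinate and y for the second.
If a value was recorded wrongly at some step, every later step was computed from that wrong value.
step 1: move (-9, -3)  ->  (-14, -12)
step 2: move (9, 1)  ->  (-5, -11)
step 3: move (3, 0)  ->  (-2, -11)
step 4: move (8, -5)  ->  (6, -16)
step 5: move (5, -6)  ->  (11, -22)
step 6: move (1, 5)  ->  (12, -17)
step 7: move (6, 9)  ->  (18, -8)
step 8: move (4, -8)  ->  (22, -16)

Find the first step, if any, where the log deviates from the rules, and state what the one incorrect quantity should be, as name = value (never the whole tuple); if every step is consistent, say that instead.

Recomputing the run from the initial state:
step 1: x = -14, y = -12
step 2: x = -5, y = -11
step 3: x = -2, y = -11
step 4: x = 6, y = -16
step 5: x = 11, y = -22
step 6: x = 12, y = -17
step 7: x = 18, y = -8
step 8: x = 22, y = -16
This matches the log at every step.

no error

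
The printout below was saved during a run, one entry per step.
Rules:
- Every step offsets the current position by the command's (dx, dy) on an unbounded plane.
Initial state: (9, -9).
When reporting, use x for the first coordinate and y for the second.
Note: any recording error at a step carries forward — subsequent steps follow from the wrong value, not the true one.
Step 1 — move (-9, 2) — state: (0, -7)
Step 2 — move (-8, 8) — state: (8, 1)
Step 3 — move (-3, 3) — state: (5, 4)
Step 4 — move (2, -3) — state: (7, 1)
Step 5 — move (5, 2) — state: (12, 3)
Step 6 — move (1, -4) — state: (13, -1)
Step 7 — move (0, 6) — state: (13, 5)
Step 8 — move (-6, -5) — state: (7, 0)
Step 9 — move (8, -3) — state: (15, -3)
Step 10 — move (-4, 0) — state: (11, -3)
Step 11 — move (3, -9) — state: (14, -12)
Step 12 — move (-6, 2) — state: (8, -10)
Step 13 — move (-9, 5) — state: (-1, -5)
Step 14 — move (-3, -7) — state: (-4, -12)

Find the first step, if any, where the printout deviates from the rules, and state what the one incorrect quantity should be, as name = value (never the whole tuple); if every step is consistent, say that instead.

Step 1: x = 9 + (-9) = 0, y = -9 + (2) = -7 — matches.
Step 2: x = 0 + (-8) = -8, y = -7 + (8) = 1 — this is not what the printout shows.
Step 2 is the first one off; corrected, x = -8.

step 2, x = -8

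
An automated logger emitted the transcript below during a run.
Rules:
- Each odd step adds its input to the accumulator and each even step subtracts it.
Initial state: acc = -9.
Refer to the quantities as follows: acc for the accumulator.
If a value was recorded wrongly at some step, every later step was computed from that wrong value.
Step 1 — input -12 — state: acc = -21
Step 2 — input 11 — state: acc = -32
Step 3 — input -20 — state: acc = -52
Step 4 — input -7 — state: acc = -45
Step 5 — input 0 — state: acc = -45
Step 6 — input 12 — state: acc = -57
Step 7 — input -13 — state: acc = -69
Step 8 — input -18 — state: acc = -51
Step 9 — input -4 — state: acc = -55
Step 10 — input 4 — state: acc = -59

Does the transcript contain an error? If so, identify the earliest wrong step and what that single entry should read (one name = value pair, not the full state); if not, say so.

step 7, acc = -70

1. acc = -9 + -12 = -21 (in agreement)
2. acc = -21 - 11 = -32 (checks out)
3. acc = -32 + -20 = -52 (exactly as logged)
4. acc = -52 - -7 = -45 (same as recorded)
5. acc = -45 + 0 = -45 (confirmed correct)
6. acc = -45 - 12 = -57 (matches)
7. acc = -57 + -13 = -70 (a discrepancy with the transcript)
Conclusion: step 7 carries the first error; the entry should be acc = -70.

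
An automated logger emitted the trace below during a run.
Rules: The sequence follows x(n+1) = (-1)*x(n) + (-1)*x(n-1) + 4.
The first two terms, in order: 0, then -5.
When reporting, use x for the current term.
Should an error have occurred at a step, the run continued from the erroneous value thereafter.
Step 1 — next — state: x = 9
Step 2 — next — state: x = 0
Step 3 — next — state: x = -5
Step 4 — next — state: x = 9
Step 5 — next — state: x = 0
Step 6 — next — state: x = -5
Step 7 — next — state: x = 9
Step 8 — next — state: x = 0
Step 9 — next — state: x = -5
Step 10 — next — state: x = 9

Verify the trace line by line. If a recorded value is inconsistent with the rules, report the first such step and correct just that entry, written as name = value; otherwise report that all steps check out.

no error

Recomputing the run from the initial state:
step 1: x = 9
step 2: x = 0
step 3: x = -5
step 4: x = 9
step 5: x = 0
step 6: x = -5
step 7: x = 9
step 8: x = 0
step 9: x = -5
step 10: x = 9
This matches the trace at every step.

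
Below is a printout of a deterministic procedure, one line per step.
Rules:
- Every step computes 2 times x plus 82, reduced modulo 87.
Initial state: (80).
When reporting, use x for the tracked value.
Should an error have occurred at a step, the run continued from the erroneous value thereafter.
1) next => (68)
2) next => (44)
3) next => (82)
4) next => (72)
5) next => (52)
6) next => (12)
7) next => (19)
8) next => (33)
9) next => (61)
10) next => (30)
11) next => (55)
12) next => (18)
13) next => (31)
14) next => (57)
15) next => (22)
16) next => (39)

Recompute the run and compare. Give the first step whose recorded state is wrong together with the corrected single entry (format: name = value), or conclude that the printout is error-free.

Step 1: x = (2*80 + 82) mod 87 = 68 — verified.
Step 2: x = (2*68 + 82) mod 87 = 44 — agrees with the printout.
Step 3: x = (2*44 + 82) mod 87 = 83 — the printout disagrees here.
First incorrect step: 3; the correct value is x = 83.

step 3, x = 83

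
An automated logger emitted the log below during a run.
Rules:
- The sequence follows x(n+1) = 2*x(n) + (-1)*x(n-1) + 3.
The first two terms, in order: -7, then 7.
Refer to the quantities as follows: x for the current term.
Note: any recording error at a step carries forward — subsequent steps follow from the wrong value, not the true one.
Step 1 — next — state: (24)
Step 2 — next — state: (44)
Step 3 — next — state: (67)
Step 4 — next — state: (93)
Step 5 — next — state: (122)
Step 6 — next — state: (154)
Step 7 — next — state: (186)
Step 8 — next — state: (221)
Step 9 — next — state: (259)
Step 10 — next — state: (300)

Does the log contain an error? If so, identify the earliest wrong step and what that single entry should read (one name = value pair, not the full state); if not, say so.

1. x = 2*(7) + (-1)*(-7) + (3) = 24 (confirmed correct)
2. x = 2*(24) + (-1)*(7) + (3) = 44 (verified)
3. x = 2*(44) + (-1)*(24) + (3) = 67 (same as recorded)
4. x = 2*(67) + (-1)*(44) + (3) = 93 (confirmed correct)
5. x = 2*(93) + (-1)*(67) + (3) = 122 (same as recorded)
6. x = 2*(122) + (-1)*(93) + (3) = 154 (in agreement)
7. x = 2*(154) + (-1)*(122) + (3) = 189 (a discrepancy with the log)
Conclusion: step 7 carries the first error; the entry should be x = 189.

step 7, x = 189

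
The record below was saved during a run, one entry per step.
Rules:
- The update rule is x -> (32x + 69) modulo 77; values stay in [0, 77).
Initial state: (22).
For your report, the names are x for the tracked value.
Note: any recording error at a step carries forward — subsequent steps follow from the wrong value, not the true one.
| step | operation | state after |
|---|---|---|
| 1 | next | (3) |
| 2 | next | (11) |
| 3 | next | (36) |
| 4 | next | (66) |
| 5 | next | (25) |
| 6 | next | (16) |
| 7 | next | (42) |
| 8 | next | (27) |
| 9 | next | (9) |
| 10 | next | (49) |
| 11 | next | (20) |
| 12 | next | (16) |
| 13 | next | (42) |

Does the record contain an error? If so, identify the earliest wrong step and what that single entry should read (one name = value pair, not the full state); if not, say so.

Recomputing the run from the initial state:
step 1: x = 3
step 2: x = 11
step 3: x = 36
step 4: x = 66
step 5: x = 25
step 6: x = 22
step 7: x = 3
step 8: x = 11
step 9: x = 36
step 10: x = 66
step 11: x = 25
step 12: x = 22
step 13: x = 3
The first disagreement with the record is at step 6, where the value should be x = 22.

step 6, x = 22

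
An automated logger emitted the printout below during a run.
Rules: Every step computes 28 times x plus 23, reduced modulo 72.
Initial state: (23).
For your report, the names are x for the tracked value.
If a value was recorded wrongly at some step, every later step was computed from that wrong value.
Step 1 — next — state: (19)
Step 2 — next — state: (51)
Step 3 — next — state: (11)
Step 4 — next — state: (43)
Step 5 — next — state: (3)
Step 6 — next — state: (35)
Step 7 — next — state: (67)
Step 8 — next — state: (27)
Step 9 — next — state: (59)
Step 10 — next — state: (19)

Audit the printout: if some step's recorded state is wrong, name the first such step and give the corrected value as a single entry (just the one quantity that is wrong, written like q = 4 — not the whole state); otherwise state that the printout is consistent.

no error

Step 1: x = (28*23 + 23) mod 72 = 19 — verified.
Step 2: x = (28*19 + 23) mod 72 = 51 — confirmed correct.
Step 3: x = (28*51 + 23) mod 72 = 11 — confirmed correct.
Step 4: x = (28*11 + 23) mod 72 = 43 — exactly as logged.
Step 5: x = (28*43 + 23) mod 72 = 3 — in agreement.
Step 6: x = (28*3 + 23) mod 72 = 35 — same as recorded.
Step 7: x = (28*35 + 23) mod 72 = 67 — same as recorded.
Step 8: x = (28*67 + 23) mod 72 = 27 — verified.
Step 9: x = (28*27 + 23) mod 72 = 59 — confirmed correct.
Step 10: x = (28*59 + 23) mod 72 = 19 — exactly as logged.
Every step is consistent.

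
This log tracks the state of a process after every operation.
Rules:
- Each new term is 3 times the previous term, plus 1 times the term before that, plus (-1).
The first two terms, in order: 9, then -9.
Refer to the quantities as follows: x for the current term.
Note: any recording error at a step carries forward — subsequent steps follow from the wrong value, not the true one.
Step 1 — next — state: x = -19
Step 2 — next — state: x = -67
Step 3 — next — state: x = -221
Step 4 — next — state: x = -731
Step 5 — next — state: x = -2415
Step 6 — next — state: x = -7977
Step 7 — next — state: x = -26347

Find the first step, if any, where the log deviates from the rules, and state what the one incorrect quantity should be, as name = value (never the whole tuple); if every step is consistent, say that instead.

Recomputing the run from the initial state:
step 1: x = -19
step 2: x = -67
step 3: x = -221
step 4: x = -731
step 5: x = -2415
step 6: x = -7977
step 7: x = -26347
This matches the log at every step.

no error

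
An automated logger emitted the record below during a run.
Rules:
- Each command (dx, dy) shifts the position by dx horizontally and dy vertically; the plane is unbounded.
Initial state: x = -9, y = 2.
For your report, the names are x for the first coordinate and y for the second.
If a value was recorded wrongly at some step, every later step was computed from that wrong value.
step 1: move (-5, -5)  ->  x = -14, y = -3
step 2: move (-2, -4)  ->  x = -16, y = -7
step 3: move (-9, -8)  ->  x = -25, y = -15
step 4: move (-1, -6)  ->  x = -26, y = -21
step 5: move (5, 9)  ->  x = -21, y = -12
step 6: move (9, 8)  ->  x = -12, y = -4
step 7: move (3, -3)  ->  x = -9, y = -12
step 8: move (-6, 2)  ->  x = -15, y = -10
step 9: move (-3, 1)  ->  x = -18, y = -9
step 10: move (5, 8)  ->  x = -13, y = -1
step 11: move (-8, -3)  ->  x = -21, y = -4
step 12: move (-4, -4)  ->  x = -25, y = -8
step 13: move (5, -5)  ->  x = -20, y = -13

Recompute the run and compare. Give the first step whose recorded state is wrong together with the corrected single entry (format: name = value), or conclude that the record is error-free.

Recomputing the run from the initial state:
step 1: x = -14, y = -3
step 2: x = -16, y = -7
step 3: x = -25, y = -15
step 4: x = -26, y = -21
step 5: x = -21, y = -12
step 6: x = -12, y = -4
step 7: x = -9, y = -7
step 8: x = -15, y = -5
step 9: x = -18, y = -4
step 10: x = -13, y = 4
step 11: x = -21, y = 1
step 12: x = -25, y = -3
step 13: x = -20, y = -8
The first disagreement with the record is at step 7, where the value should be y = -7.

step 7, y = -7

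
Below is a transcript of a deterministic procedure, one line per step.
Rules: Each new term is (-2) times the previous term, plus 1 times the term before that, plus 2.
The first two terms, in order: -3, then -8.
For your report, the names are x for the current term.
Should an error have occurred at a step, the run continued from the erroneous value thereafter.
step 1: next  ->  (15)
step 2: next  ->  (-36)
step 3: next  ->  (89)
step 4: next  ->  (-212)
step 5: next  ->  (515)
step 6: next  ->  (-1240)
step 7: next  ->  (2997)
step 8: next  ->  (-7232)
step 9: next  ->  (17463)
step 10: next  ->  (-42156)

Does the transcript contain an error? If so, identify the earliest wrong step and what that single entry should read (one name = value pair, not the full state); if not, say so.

Recomputing the run from the initial state:
step 1: x = 15
step 2: x = -36
step 3: x = 89
step 4: x = -212
step 5: x = 515
step 6: x = -1240
step 7: x = 2997
step 8: x = -7232
step 9: x = 17463
step 10: x = -42156
This matches the transcript at every step.

no error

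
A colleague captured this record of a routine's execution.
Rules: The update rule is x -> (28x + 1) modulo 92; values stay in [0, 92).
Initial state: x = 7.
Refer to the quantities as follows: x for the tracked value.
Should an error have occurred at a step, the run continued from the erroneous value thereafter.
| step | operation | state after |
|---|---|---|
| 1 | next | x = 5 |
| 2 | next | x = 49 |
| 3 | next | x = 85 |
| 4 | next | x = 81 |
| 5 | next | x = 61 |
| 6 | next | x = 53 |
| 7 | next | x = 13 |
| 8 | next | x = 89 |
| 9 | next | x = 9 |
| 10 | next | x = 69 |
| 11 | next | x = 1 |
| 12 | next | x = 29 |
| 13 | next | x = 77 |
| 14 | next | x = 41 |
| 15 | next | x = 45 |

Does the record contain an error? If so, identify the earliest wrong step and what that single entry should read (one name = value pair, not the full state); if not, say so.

step 1: x = (28*7 + 1) mod 92 = 13 -> a discrepancy with the record
That makes step 1 the first incorrect line — x = 13 is what it should show.

step 1, x = 13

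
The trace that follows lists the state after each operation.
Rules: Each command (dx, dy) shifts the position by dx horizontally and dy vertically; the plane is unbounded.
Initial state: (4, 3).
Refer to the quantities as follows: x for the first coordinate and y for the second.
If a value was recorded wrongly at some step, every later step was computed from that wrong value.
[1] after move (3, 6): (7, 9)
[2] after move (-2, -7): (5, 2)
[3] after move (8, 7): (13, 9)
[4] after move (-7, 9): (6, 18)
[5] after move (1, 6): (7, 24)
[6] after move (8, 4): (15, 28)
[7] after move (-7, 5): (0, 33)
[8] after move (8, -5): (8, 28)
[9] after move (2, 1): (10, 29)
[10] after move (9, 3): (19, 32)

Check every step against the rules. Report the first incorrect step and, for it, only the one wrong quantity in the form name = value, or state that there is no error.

Recomputing the run from the initial state:
step 1: x = 7, y = 9
step 2: x = 5, y = 2
step 3: x = 13, y = 9
step 4: x = 6, y = 18
step 5: x = 7, y = 24
step 6: x = 15, y = 28
step 7: x = 8, y = 33
step 8: x = 16, y = 28
step 9: x = 18, y = 29
step 10: x = 27, y = 32
The first disagreement with the trace is at step 7, where the value should be x = 8.

step 7, x = 8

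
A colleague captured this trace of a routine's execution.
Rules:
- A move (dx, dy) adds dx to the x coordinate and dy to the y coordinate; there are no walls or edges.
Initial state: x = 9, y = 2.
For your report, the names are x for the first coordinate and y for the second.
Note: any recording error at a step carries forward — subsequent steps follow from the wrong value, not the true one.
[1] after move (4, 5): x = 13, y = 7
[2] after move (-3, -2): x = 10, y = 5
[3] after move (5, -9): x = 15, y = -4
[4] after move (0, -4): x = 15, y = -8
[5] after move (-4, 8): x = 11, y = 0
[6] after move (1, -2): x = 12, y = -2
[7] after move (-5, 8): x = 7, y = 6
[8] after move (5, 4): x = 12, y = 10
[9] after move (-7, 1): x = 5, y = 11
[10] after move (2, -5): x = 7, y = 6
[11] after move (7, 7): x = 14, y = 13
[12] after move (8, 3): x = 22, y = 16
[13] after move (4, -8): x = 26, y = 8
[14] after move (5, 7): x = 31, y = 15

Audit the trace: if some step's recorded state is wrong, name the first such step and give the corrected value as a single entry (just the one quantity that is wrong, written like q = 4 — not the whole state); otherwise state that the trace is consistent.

step 1: x = 9 + (4) = 13, y = 2 + (5) = 7 -> no discrepancy
step 2: x = 13 + (-3) = 10, y = 7 + (-2) = 5 -> checks out
step 3: x = 10 + (5) = 15, y = 5 + (-9) = -4 -> checks out
step 4: x = 15 + (0) = 15, y = -4 + (-4) = -8 -> no discrepancy
step 5: x = 15 + (-4) = 11, y = -8 + (8) = 0 -> confirmed correct
step 6: x = 11 + (1) = 12, y = 0 + (-2) = -2 -> agrees with the trace
step 7: x = 12 + (-5) = 7, y = -2 + (8) = 6 -> matches
step 8: x = 7 + (5) = 12, y = 6 + (4) = 10 -> checks out
step 9: x = 12 + (-7) = 5, y = 10 + (1) = 11 -> consistent with the trace
step 10: x = 5 + (2) = 7, y = 11 + (-5) = 6 -> agrees with the trace
step 11: x = 7 + (7) = 14, y = 6 + (7) = 13 -> no discrepancy
step 12: x = 14 + (8) = 22, y = 13 + (3) = 16 -> consistent with the trace
step 13: x = 22 + (4) = 26, y = 16 + (-8) = 8 -> exactly as logged
step 14: x = 26 + (5) = 31, y = 8 + (7) = 15 -> in agreement
The whole run recomputes cleanly — no discrepancies.

no error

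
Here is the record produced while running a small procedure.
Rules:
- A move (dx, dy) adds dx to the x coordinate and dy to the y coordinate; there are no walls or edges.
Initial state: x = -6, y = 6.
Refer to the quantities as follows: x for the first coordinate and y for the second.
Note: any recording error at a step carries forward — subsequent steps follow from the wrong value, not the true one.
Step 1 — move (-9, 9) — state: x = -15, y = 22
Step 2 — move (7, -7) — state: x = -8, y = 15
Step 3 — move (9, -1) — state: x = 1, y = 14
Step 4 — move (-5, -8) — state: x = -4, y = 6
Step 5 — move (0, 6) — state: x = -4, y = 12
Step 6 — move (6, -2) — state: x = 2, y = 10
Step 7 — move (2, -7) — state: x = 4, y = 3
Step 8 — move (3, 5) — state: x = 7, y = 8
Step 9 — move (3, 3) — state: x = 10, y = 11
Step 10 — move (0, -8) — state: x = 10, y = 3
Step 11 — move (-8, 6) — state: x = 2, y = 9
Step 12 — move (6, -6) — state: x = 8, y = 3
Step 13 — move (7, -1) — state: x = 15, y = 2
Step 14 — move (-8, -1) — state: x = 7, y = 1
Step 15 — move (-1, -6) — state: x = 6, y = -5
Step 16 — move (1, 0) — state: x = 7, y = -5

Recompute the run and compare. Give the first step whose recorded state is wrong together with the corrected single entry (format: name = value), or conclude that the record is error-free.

step 1, y = 15

step 1: x = -6 + (-9) = -15, y = 6 + (9) = 15 -> a discrepancy with the record
That makes step 1 the first incorrect line — y = 15 is what it should show.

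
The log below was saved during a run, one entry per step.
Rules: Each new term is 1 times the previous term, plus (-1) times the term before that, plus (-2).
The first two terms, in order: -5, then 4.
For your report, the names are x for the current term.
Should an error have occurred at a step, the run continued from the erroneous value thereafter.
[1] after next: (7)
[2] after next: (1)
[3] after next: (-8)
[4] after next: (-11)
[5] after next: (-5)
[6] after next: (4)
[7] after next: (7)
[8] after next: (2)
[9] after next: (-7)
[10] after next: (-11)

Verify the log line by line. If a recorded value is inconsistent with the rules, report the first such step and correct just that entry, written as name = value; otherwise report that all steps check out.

Recomputing the run from the initial state:
step 1: x = 7
step 2: x = 1
step 3: x = -8
step 4: x = -11
step 5: x = -5
step 6: x = 4
step 7: x = 7
step 8: x = 1
step 9: x = -8
step 10: x = -11
The first disagreement with the log is at step 8, where the value should be x = 1.

step 8, x = 1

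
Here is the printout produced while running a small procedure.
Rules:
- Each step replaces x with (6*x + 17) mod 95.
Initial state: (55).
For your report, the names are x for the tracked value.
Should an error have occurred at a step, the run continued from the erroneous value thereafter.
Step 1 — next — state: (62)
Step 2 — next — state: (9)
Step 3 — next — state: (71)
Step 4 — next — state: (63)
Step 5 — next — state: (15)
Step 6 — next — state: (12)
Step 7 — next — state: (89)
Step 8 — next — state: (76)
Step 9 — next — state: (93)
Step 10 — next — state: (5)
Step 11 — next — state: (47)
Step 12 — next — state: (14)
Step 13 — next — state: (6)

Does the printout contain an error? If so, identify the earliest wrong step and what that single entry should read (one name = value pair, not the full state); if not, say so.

Recomputing the run from the initial state:
step 1: x = 62
step 2: x = 9
step 3: x = 71
step 4: x = 63
step 5: x = 15
step 6: x = 12
step 7: x = 89
step 8: x = 76
step 9: x = 93
step 10: x = 5
step 11: x = 47
step 12: x = 14
step 13: x = 6
This matches the printout at every step.

no error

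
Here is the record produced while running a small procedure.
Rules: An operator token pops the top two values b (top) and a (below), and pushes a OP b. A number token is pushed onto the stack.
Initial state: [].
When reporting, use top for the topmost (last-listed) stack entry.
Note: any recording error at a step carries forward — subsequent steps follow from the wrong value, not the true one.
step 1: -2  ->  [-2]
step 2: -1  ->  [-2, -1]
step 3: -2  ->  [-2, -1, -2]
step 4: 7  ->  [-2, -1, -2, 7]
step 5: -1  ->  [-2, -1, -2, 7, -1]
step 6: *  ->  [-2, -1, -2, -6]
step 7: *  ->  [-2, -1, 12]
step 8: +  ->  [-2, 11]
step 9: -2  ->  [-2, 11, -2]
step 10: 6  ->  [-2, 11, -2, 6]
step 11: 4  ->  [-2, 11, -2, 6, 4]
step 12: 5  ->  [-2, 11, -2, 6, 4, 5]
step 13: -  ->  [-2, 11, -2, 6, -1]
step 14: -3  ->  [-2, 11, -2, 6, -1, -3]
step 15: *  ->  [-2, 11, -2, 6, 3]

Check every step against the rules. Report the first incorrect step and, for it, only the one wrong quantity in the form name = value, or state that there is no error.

step 6, top = -7

step 1: push -2: top = -2 -> exactly as logged
step 2: push -1: top = -1 -> agrees with the record
step 3: push -2: top = -2 -> exactly as logged
step 4: push 7: top = 7 -> matches
step 5: push -1: top = -1 -> in agreement
step 6: 7 * -1 = -7 -> the record disagrees here
Step 6 is the first one off; corrected, top = -7.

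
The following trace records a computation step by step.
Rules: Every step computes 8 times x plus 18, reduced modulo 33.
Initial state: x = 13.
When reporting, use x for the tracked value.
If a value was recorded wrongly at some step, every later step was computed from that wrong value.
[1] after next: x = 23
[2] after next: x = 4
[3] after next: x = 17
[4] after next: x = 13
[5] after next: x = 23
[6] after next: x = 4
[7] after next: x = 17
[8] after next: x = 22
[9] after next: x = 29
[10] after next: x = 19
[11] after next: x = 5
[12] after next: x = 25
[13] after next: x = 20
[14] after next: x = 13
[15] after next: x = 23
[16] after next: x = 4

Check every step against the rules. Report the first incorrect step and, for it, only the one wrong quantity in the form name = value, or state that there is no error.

step 4, x = 22

step 1: x = (8*13 + 18) mod 33 = 23 -> checks out
step 2: x = (8*23 + 18) mod 33 = 4 -> no discrepancy
step 3: x = (8*4 + 18) mod 33 = 17 -> confirmed correct
step 4: x = (8*17 + 18) mod 33 = 22 -> a discrepancy with the trace
So the first discrepancy is step 4, where the right value is x = 22.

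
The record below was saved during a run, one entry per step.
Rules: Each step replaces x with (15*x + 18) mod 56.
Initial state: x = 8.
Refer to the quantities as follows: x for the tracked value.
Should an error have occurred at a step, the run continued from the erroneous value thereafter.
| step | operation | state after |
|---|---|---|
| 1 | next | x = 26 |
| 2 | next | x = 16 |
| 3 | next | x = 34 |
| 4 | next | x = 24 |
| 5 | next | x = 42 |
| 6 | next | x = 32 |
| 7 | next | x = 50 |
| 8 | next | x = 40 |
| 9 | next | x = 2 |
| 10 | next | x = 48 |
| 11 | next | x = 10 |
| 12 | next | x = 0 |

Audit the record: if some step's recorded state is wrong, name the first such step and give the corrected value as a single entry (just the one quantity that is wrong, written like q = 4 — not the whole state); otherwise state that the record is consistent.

no error

step 1: x = (15*8 + 18) mod 56 = 26 -> confirmed correct
step 2: x = (15*26 + 18) mod 56 = 16 -> matches
step 3: x = (15*16 + 18) mod 56 = 34 -> matches
step 4: x = (15*34 + 18) mod 56 = 24 -> checks out
step 5: x = (15*24 + 18) mod 56 = 42 -> matches
step 6: x = (15*42 + 18) mod 56 = 32 -> in agreement
step 7: x = (15*32 + 18) mod 56 = 50 -> same as recorded
step 8: x = (15*50 + 18) mod 56 = 40 -> confirmed correct
step 9: x = (15*40 + 18) mod 56 = 2 -> agrees with the record
step 10: x = (15*2 + 18) mod 56 = 48 -> no discrepancy
step 11: x = (15*48 + 18) mod 56 = 10 -> consistent with the record
step 12: x = (15*10 + 18) mod 56 = 0 -> verified
Every step is consistent.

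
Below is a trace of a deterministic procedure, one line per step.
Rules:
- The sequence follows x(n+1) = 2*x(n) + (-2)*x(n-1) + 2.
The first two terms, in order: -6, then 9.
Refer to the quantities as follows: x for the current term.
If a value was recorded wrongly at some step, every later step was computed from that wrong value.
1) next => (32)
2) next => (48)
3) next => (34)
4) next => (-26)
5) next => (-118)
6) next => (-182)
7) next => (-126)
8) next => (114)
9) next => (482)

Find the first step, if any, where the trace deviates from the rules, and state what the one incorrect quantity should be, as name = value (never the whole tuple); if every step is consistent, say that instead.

no error

1. x = 2*(9) + (-2)*(-6) + (2) = 32 (checks out)
2. x = 2*(32) + (-2)*(9) + (2) = 48 (checks out)
3. x = 2*(48) + (-2)*(32) + (2) = 34 (verified)
4. x = 2*(34) + (-2)*(48) + (2) = -26 (consistent with the trace)
5. x = 2*(-26) + (-2)*(34) + (2) = -118 (no discrepancy)
6. x = 2*(-118) + (-2)*(-26) + (2) = -182 (checks out)
7. x = 2*(-182) + (-2)*(-118) + (2) = -126 (in agreement)
8. x = 2*(-126) + (-2)*(-182) + (2) = 114 (checks out)
9. x = 2*(114) + (-2)*(-126) + (2) = 482 (verified)
No step deviates from the rules.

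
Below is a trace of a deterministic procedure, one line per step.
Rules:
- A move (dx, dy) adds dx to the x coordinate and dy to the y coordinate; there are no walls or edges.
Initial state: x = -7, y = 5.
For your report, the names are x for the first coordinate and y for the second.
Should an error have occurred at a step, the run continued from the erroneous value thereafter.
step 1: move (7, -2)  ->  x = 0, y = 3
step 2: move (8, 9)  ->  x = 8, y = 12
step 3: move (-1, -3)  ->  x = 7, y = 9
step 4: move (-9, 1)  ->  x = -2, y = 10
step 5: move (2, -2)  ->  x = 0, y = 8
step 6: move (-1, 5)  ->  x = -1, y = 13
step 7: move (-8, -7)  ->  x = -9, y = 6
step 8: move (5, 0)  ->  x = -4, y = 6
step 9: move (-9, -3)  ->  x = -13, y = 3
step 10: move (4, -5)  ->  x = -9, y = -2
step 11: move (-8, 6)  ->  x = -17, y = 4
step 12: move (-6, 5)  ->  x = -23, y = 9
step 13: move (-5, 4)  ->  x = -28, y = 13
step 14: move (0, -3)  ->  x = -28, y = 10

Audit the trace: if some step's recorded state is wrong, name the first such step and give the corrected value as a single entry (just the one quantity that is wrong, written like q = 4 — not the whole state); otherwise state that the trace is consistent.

Recomputing the run from the initial state:
step 1: x = 0, y = 3
step 2: x = 8, y = 12
step 3: x = 7, y = 9
step 4: x = -2, y = 10
step 5: x = 0, y = 8
step 6: x = -1, y = 13
step 7: x = -9, y = 6
step 8: x = -4, y = 6
step 9: x = -13, y = 3
step 10: x = -9, y = -2
step 11: x = -17, y = 4
step 12: x = -23, y = 9
step 13: x = -28, y = 13
step 14: x = -28, y = 10
This matches the trace at every step.

no error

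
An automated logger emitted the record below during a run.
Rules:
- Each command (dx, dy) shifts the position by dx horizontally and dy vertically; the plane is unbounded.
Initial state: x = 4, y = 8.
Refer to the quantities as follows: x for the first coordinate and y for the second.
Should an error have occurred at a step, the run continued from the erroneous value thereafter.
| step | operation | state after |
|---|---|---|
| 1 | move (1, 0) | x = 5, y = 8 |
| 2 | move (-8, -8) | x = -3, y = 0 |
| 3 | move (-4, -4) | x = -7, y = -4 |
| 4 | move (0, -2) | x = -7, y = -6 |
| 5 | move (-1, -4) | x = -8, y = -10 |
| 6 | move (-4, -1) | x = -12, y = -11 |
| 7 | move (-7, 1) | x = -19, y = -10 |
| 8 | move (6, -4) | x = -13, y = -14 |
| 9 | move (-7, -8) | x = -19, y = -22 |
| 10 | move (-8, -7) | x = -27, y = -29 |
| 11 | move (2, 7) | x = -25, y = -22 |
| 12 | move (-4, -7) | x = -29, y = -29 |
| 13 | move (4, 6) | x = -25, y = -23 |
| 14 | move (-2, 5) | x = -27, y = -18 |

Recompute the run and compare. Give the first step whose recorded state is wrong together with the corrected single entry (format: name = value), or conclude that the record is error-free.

1. x = 4 + (1) = 5, y = 8 + (0) = 8 (same as recorded)
2. x = 5 + (-8) = -3, y = 8 + (-8) = 0 (consistent with the record)
3. x = -3 + (-4) = -7, y = 0 + (-4) = -4 (checks out)
4. x = -7 + (0) = -7, y = -4 + (-2) = -6 (no discrepancy)
5. x = -7 + (-1) = -8, y = -6 + (-4) = -10 (verified)
6. x = -8 + (-4) = -12, y = -10 + (-1) = -11 (in agreement)
7. x = -12 + (-7) = -19, y = -11 + (1) = -10 (consistent with the record)
8. x = -19 + (6) = -13, y = -10 + (-4) = -14 (agrees with the record)
9. x = -13 + (-7) = -20, y = -14 + (-8) = -22 (the entry is off here)
That makes step 9 the first incorrect line — x = -20 is what it should show.

step 9, x = -20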